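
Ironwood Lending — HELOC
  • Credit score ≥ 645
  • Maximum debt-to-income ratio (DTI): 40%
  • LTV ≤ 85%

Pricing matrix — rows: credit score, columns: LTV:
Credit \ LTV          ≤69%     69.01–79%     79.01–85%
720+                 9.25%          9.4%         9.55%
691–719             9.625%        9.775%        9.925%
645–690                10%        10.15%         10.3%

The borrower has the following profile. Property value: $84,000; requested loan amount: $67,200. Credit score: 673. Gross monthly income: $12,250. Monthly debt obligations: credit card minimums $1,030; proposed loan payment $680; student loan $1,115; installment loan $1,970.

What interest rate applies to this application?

Credit score 673 ≥ 645; Total monthly debts = (1,030 + 680 + 1,115 + 1,970) = 4,795. DTI = 4,795/12,250 = 39.1% ≤ 40%
LTV = 67,200/84,000 = 80% ≤ 85%
Credit 673 → row 645–690; LTV 80% → column 79.01–85%. Grid cell → 10.3%.

10.3%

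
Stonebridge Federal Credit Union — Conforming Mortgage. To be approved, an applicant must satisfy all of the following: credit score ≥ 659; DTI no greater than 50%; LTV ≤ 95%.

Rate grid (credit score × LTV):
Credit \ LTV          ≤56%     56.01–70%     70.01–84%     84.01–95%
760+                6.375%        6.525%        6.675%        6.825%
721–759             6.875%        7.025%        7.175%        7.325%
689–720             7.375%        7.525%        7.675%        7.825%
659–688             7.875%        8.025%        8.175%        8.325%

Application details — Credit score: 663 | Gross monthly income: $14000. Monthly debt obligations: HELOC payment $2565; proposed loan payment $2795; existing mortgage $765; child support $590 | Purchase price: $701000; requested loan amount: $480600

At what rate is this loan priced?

Credit score 663 ≥ 659; Total monthly debts = (2,565 + 2,795 + 765 + 590) = 6,715. Debt-to-income = 6,715/14,000 = 48% — meets 50% limit
LTV: 480,600 ÷ 701,000 = 68.6%, within 95% cap
Credit 663 → row 659–688; LTV 68.6% → column 56.01–70%. Grid cell → 8.025%.

8.025%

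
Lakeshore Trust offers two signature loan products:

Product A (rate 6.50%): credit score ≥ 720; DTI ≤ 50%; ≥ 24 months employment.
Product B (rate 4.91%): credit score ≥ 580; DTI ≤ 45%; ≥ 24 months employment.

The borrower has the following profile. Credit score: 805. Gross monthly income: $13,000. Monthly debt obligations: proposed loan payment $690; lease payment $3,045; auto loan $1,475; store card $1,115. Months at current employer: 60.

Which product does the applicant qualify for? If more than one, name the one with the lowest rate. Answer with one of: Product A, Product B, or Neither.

Total debts = (690 + 3,045 + 1,475 + 1,115) = 6,325; DTI = 6,325/13,000 = 48.7%.
Product A: score 805 ≥ 720; DTI 48.7% ≤ 50%; employment 60 ≥ 24 mo → qualifies.
Product B: score 805 ≥ 580; DTI 48.7% > 45%; employment 60 ≥ 24 mo → does not qualify.

Product A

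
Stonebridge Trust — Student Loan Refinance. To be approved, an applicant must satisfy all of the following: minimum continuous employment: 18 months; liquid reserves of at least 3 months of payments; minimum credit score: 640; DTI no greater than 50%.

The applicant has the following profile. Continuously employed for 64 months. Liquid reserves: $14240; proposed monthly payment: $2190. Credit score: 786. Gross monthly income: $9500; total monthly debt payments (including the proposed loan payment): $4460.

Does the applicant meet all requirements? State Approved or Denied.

Employment 64 ≥ 18 months
Liquid reserves cover 14,240/2,190 = 6.5 months — ≥ 3 required
Credit score 786 ≥ 640 (meets)
DTI = 4,460/9,500 = 46.9% ≤ 50%
All criteria satisfied.

Approved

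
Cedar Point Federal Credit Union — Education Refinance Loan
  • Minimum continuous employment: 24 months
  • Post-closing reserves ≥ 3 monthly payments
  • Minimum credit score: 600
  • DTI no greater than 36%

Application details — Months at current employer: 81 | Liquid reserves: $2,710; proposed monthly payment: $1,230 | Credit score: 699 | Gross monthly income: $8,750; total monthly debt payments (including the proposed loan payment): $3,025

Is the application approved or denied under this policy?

Employment 81 ≥ 24 months
Reserves: 2,710 ÷ 1,230 = 2.2 months (below 3-month minimum)
Credit score 699 ≥ 600 (meets)
DTI: 3,025 ÷ 8,750 = 34.6%, within the 36% cap
Fails on reserves.

Denied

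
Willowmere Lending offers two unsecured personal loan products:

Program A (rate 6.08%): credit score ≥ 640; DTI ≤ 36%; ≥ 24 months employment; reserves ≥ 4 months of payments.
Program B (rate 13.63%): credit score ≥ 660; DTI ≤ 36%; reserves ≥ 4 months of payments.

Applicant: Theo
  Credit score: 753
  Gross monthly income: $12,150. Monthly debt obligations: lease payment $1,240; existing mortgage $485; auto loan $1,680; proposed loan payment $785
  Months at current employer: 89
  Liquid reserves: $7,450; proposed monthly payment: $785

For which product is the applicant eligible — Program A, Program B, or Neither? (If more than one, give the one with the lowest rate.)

Program A

Total debts = (1,240 + 485 + 1,680 + 785) = 4,190; DTI = 4,190/12,150 = 34.5%.
Reserves = 7,450/785 = 9.5 months.
Program A: score 753 ≥ 640; DTI 34.5% ≤ 36%; employment 89 ≥ 24 mo; reserves 9.5 ≥ 4 mo → qualifies.
Program B: score 753 ≥ 660; DTI 34.5% ≤ 36%; reserves 9.5 ≥ 4 mo → qualifies.
Qualifying: Program A, Program B. Lowest rate is 6.08% → Program A.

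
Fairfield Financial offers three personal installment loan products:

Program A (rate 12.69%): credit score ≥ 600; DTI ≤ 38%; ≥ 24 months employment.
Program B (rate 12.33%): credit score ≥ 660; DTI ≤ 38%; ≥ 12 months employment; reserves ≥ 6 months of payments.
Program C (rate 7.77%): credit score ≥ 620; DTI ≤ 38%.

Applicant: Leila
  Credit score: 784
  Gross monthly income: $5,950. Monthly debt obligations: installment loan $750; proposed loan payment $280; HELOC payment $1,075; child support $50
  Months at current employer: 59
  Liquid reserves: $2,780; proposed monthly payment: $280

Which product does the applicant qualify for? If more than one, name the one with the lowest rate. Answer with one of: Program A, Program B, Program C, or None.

Total debts = (750 + 280 + 1,075 + 50) = 2,155; DTI = 2,155/5,950 = 36.2%.
Reserves = 2,780/280 = 9.9 months.
Program A: score 784 ≥ 600; DTI 36.2% ≤ 38%; employment 59 ≥ 24 mo → qualifies.
Program B: score 784 ≥ 660; DTI 36.2% ≤ 38%; employment 59 ≥ 12 mo; reserves 9.9 ≥ 6 mo → qualifies.
Program C: score 784 ≥ 620; DTI 36.2% ≤ 38% → qualifies.
Qualifying: Program A, Program B, Program C. Lowest rate is 7.77% → Program C.

Program C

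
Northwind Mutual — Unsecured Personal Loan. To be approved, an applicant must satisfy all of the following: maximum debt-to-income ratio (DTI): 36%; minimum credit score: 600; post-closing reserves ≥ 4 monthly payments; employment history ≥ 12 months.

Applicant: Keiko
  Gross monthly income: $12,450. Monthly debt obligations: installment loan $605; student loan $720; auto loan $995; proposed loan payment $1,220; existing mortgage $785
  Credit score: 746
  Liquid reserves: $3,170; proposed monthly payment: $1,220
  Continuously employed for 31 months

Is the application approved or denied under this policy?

Denied

Total monthly debts = (605 + 720 + 995 + 1,220 + 785) = 4,325. DTI = 4,325/12,450 = 34.7% ≤ 36%
Credit score 746 ≥ 600 (meets)
Reserves = 3,170/1,220 = 2.6 months < 4
Employment 31 ≥ 12 months
Fails on reserves.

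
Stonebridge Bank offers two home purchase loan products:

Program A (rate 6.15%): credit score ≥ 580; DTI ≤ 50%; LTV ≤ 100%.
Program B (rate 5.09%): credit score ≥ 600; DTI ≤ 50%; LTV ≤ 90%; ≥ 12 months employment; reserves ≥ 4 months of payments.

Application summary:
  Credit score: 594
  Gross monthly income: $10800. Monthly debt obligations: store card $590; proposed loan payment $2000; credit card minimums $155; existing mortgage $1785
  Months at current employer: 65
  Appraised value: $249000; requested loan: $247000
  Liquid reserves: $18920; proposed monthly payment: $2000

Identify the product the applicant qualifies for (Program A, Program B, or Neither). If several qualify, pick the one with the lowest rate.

Total debts = (590 + 2,000 + 155 + 1,785) = 4,530; DTI = 4,530/10,800 = 41.9%.
LTV = 247,000/249,000 = 99.2%.
Reserves = 18,920/2,000 = 9.5 months.
Program A: score 594 ≥ 580; DTI 41.9% ≤ 50%; LTV 99.2% ≤ 100% → qualifies.
Program B: score 594 < 600; DTI 41.9% ≤ 50%; LTV 99.2% > 90%; employment 65 ≥ 12 mo; reserves 9.5 ≥ 4 mo → does not qualify.

Program A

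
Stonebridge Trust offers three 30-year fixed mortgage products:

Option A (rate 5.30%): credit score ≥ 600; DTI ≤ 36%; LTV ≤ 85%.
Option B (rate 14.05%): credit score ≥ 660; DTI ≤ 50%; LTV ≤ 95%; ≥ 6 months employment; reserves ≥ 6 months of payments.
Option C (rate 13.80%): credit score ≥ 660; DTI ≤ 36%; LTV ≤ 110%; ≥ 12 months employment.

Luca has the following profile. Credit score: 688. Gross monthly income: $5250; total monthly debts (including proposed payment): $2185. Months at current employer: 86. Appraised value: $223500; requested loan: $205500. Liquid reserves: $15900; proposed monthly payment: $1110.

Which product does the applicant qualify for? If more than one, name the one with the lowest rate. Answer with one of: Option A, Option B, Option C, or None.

DTI = 2,185/5,250 = 41.6%.
LTV = 205,500/223,500 = 91.9%.
Reserves = 15,900/1,110 = 14.3 months.
Option A: score 688 ≥ 600; DTI 41.6% > 36%; LTV 91.9% > 85% → does not qualify.
Option B: score 688 ≥ 660; DTI 41.6% ≤ 50%; LTV 91.9% ≤ 95%; employment 86 ≥ 6 mo; reserves 14.3 ≥ 6 mo → qualifies.
Option C: score 688 ≥ 660; DTI 41.6% > 36%; LTV 91.9% ≤ 110%; employment 86 ≥ 12 mo → does not qualify.

Option B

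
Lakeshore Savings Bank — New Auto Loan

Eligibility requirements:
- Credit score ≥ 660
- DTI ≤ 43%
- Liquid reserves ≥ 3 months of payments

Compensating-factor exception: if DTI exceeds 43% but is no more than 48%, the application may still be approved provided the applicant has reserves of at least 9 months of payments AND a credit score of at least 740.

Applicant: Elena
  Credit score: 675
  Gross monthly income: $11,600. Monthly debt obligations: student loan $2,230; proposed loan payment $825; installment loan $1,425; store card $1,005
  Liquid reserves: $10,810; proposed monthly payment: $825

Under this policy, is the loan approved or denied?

Credit score 675 ≥ 660 (meets base)
Total debts = (2,230 + 825 + 1,425 + 1,005) = 5,485. DTI = 5,485/11,600 = 47.3% > 43% — standard DTI limit exceeded.
Reserves = 10,810/825 = 13.1 months ≥ 3
47.3% falls in the override range (43%–48%), so the compensating-factor test applies.
Reserves 13.1 ≥ 9 months; credit score 675 < 740.
Compensating-factor requirement not fully met.

Denied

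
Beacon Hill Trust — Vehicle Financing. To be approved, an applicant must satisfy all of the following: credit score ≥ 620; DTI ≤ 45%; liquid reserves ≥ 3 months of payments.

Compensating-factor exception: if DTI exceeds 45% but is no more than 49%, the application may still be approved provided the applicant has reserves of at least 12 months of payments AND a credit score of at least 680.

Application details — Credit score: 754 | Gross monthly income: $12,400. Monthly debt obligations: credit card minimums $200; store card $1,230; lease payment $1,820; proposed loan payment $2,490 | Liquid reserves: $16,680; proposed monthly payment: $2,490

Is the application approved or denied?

Credit score 754 ≥ 620 (meets base)
Total debts = (200 + 1,230 + 1,820 + 2,490) = 5,740. DTI: 5,740 ÷ 12,400 = 46.3%, over the 45% base limit.
Liquid reserves cover 16,680/2,490 = 6.7 months — ≥ 3 required
46.3% falls in the override range (45%–49%), so the compensating-factor test applies.
Reserves 6.7 < 12 months; credit score 754 ≥ 680.
Override conditions not both satisfied; exception does not apply.

Denied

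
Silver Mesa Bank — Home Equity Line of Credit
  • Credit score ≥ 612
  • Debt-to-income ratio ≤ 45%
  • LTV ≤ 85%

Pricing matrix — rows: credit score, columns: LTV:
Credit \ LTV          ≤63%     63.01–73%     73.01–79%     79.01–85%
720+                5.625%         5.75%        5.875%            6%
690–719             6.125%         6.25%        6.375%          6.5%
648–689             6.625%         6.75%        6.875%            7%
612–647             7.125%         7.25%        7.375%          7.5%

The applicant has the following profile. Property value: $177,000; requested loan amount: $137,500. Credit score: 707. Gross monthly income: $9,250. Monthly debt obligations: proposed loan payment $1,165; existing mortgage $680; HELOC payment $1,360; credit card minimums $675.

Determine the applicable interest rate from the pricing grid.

6.375%

Credit score 707 ≥ 612; Total monthly debts = (1,165 + 680 + 1,360 + 675) = 3,880. DTI: 3,880 ÷ 9,250 = 41.9%, within the 45% cap
LTV = 137,500/177,000 = 77.7% ≤ 85%
Credit 707 → row 690–719; LTV 77.7% → column 73.01–79%. Grid cell → 6.375%.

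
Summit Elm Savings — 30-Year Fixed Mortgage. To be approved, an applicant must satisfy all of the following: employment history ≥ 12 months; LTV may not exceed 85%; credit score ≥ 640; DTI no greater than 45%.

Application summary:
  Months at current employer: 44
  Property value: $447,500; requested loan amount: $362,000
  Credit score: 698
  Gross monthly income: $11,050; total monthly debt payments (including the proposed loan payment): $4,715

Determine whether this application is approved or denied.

Employment 44 ≥ 12 months
LTV: 362,000 ÷ 447,500 = 80.9%, within 85% cap
Credit score 698 ≥ 640 (meets)
DTI = 4,715/11,050 = 42.7% ≤ 45%
All criteria satisfied.

Approved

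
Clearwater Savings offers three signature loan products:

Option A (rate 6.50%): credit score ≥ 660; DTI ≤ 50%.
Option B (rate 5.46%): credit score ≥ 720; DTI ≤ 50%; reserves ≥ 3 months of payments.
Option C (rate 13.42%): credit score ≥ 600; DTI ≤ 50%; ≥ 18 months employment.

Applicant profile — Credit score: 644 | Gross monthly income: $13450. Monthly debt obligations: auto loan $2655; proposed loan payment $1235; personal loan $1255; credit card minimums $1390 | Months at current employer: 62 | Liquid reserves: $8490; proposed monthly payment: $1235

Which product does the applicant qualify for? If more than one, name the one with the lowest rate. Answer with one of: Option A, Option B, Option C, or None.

Option C

Total debts = (2,655 + 1,235 + 1,255 + 1,390) = 6,535; DTI = 6,535/13,450 = 48.6%.
Reserves = 8,490/1,235 = 6.9 months.
Option A: score 644 < 660; DTI 48.6% ≤ 50% → does not qualify.
Option B: score 644 < 720; DTI 48.6% ≤ 50%; reserves 6.9 ≥ 3 mo → does not qualify.
Option C: score 644 ≥ 600; DTI 48.6% ≤ 50%; employment 62 ≥ 18 mo → qualifies.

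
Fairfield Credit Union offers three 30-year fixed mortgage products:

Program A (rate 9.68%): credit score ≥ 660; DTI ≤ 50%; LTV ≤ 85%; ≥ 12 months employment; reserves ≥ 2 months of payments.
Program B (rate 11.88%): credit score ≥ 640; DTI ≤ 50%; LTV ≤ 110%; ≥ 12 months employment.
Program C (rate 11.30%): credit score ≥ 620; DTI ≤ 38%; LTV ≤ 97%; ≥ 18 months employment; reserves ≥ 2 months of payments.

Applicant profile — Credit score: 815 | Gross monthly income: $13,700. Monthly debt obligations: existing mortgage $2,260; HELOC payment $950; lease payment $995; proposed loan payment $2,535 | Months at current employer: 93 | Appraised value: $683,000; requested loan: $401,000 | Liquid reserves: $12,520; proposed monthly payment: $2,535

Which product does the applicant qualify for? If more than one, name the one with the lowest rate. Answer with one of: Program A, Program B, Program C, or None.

Program A

Total debts = (2,260 + 950 + 995 + 2,535) = 6,740; DTI = 6,740/13,700 = 49.2%.
LTV = 401,000/683,000 = 58.7%.
Reserves = 12,520/2,535 = 4.9 months.
Program A: score 815 ≥ 660; DTI 49.2% ≤ 50%; LTV 58.7% ≤ 85%; employment 93 ≥ 12 mo; reserves 4.9 ≥ 2 mo → qualifies.
Program B: score 815 ≥ 640; DTI 49.2% ≤ 50%; LTV 58.7% ≤ 110%; employment 93 ≥ 12 mo → qualifies.
Program C: score 815 ≥ 620; DTI 49.2% > 38%; LTV 58.7% ≤ 97%; employment 93 ≥ 18 mo; reserves 4.9 ≥ 2 mo → does not qualify.
Qualifying: Program A, Program B. Lowest rate is 9.68% → Program A.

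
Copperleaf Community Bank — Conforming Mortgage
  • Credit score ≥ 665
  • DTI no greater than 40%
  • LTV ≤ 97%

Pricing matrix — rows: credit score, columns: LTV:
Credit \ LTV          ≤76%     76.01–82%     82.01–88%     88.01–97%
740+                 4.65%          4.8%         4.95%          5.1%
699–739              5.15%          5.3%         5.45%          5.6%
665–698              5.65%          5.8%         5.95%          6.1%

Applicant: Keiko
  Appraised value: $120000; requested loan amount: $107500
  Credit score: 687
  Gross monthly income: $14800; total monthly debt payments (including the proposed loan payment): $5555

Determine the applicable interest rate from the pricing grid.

6.1%

Credit score 687 ≥ 665; Debt-to-income = 5,555/14,800 = 37.5% — meets 40% limit
LTV = 107,500/120,000 = 89.6% ≤ 97%
Row: 687 falls in 665–698. Column: 89.6% falls in 88.01–97%. Rate = 6.1%.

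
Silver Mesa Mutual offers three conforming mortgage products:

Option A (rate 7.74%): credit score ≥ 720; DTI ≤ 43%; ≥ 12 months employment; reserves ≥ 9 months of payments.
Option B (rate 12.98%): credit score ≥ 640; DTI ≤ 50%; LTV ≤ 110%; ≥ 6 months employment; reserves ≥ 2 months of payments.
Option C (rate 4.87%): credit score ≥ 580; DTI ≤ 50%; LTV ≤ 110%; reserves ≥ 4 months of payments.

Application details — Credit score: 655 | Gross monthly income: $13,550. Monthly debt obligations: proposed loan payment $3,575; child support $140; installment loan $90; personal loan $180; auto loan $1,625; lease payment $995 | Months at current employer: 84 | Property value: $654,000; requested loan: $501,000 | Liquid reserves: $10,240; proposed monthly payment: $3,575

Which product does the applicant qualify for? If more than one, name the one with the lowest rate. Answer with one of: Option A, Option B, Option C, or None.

Total debts = (3,575 + 140 + 90 + 180 + 1,625 + 995) = 6,605; DTI = 6,605/13,550 = 48.7%.
LTV = 501,000/654,000 = 76.6%.
Reserves = 10,240/3,575 = 2.9 months.
Option A: score 655 < 720; DTI 48.7% > 43%; employment 84 ≥ 12 mo; reserves 2.9 < 9 mo → does not qualify.
Option B: score 655 ≥ 640; DTI 48.7% ≤ 50%; LTV 76.6% ≤ 110%; employment 84 ≥ 6 mo; reserves 2.9 ≥ 2 mo → qualifies.
Option C: score 655 ≥ 580; DTI 48.7% ≤ 50%; LTV 76.6% ≤ 110%; reserves 2.9 < 4 mo → does not qualify.

Option B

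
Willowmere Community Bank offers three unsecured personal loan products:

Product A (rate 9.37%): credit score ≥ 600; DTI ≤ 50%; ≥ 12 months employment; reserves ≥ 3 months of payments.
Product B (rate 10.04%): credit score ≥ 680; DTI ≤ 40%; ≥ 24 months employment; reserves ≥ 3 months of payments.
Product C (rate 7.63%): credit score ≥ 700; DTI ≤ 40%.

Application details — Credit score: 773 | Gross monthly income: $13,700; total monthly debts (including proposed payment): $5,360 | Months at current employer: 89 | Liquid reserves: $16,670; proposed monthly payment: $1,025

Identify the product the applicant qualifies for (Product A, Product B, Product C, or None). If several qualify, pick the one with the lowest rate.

DTI = 5,360/13,700 = 39.1%.
Reserves = 16,670/1,025 = 16.3 months.
Product A: score 773 ≥ 600; DTI 39.1% ≤ 50%; employment 89 ≥ 12 mo; reserves 16.3 ≥ 3 mo → qualifies.
Product B: score 773 ≥ 680; DTI 39.1% ≤ 40%; employment 89 ≥ 24 mo; reserves 16.3 ≥ 3 mo → qualifies.
Product C: score 773 ≥ 700; DTI 39.1% ≤ 40% → qualifies.
Qualifying: Product A, Product B, Product C. Lowest rate is 7.63% → Product C.

Product C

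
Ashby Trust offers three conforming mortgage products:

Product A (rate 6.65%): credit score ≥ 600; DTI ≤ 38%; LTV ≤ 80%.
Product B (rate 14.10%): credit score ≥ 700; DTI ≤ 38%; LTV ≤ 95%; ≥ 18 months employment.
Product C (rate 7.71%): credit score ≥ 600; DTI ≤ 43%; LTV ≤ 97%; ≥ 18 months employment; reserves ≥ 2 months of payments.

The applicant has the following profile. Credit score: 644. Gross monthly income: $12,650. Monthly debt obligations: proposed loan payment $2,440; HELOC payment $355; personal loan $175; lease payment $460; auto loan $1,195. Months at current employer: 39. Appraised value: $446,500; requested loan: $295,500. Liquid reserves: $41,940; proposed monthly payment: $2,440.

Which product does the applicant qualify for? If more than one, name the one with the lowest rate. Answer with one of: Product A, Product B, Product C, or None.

Total debts = (2,440 + 355 + 175 + 460 + 1,195) = 4,625; DTI = 4,625/12,650 = 36.6%.
LTV = 295,500/446,500 = 66.2%.
Reserves = 41,940/2,440 = 17.2 months.
Product A: score 644 ≥ 600; DTI 36.6% ≤ 38%; LTV 66.2% ≤ 80% → qualifies.
Product B: score 644 < 700; DTI 36.6% ≤ 38%; LTV 66.2% ≤ 95%; employment 39 ≥ 18 mo → does not qualify.
Product C: score 644 ≥ 600; DTI 36.6% ≤ 43%; LTV 66.2% ≤ 97%; employment 39 ≥ 18 mo; reserves 17.2 ≥ 2 mo → qualifies.
Qualifying: Product A, Product C. Lowest rate is 6.65% → Product A.

Product A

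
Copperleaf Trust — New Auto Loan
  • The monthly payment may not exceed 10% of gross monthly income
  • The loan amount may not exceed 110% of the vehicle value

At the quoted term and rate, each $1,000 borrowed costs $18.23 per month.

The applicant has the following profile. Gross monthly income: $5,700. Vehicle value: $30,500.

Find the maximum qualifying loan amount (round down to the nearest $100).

Payment cap: 10% × $5,700 = $570/month.
At $18.23 per $1,000, that supports 570/18.23 × 1,000 ≈ $31,267 → $31,200.
LTV cap: 110% × $30,500 = $33,550 → $33,500.
Binding constraint: payment-to-income.

$31,200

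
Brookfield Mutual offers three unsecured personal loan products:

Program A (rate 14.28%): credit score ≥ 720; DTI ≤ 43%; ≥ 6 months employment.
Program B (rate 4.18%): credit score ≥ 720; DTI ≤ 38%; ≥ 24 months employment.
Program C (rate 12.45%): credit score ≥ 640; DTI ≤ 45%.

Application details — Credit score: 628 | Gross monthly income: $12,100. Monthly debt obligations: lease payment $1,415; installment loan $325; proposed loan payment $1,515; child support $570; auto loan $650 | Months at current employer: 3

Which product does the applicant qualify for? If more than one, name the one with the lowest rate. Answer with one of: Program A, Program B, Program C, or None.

Total debts = (1,415 + 325 + 1,515 + 570 + 650) = 4,475; DTI = 4,475/12,100 = 37%.
Program A: score 628 < 720; DTI 37% ≤ 43%; employment 3 < 6 mo → does not qualify.
Program B: score 628 < 720; DTI 37% ≤ 38%; employment 3 < 24 mo → does not qualify.
Program C: score 628 < 640; DTI 37% ≤ 45% → does not qualify.

None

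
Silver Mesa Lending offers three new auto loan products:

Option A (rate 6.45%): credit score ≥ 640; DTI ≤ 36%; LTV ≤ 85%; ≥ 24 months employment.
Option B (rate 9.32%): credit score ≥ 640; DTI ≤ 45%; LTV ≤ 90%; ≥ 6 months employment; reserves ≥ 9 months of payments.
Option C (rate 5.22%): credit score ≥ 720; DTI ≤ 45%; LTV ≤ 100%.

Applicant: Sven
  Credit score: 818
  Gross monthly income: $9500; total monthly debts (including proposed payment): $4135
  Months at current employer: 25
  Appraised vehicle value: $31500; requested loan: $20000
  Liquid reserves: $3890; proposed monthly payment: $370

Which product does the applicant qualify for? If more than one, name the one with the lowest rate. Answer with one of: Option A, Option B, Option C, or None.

Option C

DTI = 4,135/9,500 = 43.5%.
LTV = 20,000/31,500 = 63.5%.
Reserves = 3,890/370 = 10.5 months.
Option A: score 818 ≥ 640; DTI 43.5% > 36%; LTV 63.5% ≤ 85%; employment 25 ≥ 24 mo → does not qualify.
Option B: score 818 ≥ 640; DTI 43.5% ≤ 45%; LTV 63.5% ≤ 90%; employment 25 ≥ 6 mo; reserves 10.5 ≥ 9 mo → qualifies.
Option C: score 818 ≥ 720; DTI 43.5% ≤ 45%; LTV 63.5% ≤ 100% → qualifies.
Qualifying: Option B, Option C. Lowest rate is 5.22% → Option C.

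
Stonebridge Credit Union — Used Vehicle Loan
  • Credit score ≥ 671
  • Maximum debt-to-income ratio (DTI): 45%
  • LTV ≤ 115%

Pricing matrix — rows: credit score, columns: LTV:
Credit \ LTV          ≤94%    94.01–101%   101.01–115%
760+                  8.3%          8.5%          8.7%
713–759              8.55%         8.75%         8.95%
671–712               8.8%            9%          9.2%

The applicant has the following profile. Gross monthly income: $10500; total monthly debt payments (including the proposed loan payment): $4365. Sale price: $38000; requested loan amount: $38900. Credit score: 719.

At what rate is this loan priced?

Credit score 719 ≥ 671; DTI = 4,365/10,500 = 41.6% ≤ 45%
LTV: 38,900 ÷ 38,000 = 102.4%, within 115% cap
Score 719 is in the 713–759 band; LTV 102.4% is in the 101.01–115% band → 8.95%.

8.95%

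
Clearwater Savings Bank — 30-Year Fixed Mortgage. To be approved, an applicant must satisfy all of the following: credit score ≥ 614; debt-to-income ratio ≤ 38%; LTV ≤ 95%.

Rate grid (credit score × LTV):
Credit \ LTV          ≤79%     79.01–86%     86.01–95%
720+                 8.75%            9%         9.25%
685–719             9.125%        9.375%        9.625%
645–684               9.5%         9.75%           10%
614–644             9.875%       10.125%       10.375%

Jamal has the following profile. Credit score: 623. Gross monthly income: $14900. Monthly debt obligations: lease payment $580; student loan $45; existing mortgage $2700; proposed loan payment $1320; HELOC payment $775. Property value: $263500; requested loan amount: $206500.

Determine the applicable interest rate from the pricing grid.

Credit score 623 ≥ 614; Total monthly debts = (580 + 45 + 2,700 + 1,320 + 775) = 5,420. Debt-to-income = 5,420/14,900 = 36.4% — meets 38% limit
Loan-to-value = 206,500/263,500 = 78.4% — pass (95% max)
Row: 623 falls in 614–644. Column: 78.4% falls in ≤79%. Rate = 9.875%.

9.875%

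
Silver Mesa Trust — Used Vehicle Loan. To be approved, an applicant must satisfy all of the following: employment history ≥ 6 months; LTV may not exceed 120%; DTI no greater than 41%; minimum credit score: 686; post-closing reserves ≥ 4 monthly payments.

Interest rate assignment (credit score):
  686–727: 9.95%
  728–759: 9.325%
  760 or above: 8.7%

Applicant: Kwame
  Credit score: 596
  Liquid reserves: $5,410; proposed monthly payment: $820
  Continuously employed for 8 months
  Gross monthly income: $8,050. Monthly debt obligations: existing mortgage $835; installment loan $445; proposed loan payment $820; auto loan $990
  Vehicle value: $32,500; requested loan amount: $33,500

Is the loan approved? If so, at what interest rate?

Denied

Credit score 596 < 686 (below minimum)
Total monthly debts = (835 + 445 + 820 + 990) = 3,090. DTI = 3,090/8,050 = 38.4% ≤ 41%
Liquid reserves cover 5,410/820 = 6.6 months — ≥ 4 required
LTV = 33,500/32,500 = 103.1% ≤ 120%
Employment 8 ≥ 6 months
Not all requirements met → denied.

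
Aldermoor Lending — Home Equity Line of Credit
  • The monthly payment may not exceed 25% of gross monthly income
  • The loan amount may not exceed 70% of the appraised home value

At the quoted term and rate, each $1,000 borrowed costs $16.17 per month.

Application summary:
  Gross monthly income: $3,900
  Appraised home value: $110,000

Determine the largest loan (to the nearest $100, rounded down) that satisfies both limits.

$60,200

Payment cap: 25% × $3,900 = $975/month.
At $16.17 per $1,000, that supports 975/16.17 × 1,000 ≈ $60,296 → $60,200.
LTV cap: 70% × $110,000 = $77,000 → $77,000.
Binding constraint: payment-to-income.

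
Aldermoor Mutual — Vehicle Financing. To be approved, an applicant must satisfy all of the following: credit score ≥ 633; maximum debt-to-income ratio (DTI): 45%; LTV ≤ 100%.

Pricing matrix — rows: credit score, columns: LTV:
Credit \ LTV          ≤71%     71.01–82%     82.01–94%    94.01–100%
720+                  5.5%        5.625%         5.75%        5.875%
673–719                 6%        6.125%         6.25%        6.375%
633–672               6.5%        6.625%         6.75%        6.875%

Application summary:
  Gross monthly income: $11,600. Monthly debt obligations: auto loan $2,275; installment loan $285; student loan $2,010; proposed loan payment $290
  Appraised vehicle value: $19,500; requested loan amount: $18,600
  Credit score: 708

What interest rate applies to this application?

6.375%

Credit score 708 ≥ 633; Total monthly debts = (2,275 + 285 + 2,010 + 290) = 4,860. Debt-to-income = 4,860/11,600 = 41.9% — meets 45% limit
LTV = 18,600/19,500 = 95.4% ≤ 100%
Row: 708 falls in 673–719. Column: 95.4% falls in 94.01–100%. Rate = 6.375%.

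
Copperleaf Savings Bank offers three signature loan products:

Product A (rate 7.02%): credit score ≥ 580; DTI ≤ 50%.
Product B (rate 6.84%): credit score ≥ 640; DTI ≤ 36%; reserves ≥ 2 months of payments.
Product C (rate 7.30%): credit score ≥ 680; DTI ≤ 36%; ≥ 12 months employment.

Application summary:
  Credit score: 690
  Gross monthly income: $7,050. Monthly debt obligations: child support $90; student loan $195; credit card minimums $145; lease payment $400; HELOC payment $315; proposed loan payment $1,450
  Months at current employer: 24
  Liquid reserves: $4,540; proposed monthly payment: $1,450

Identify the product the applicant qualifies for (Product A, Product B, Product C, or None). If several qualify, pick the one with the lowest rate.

Total debts = (90 + 195 + 145 + 400 + 315 + 1,450) = 2,595; DTI = 2,595/7,050 = 36.8%.
Reserves = 4,540/1,450 = 3.1 months.
Product A: score 690 ≥ 580; DTI 36.8% ≤ 50% → qualifies.
Product B: score 690 ≥ 640; DTI 36.8% > 36%; reserves 3.1 ≥ 2 mo → does not qualify.
Product C: score 690 ≥ 680; DTI 36.8% > 36%; employment 24 ≥ 12 mo → does not qualify.

Product A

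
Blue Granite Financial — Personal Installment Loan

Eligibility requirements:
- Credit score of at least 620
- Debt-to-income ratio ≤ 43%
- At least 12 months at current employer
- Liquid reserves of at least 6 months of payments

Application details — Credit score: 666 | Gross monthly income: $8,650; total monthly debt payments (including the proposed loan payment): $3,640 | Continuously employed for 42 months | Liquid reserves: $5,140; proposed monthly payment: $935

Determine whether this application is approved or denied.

Credit score 666 ≥ 620 (meets)
DTI = 3,640/8,650 = 42.1% ≤ 43%
Employment 42 ≥ 12 months
Reserves: 5,140 ÷ 935 = 5.5 months (below 6-month minimum)
Fails on reserves.

Denied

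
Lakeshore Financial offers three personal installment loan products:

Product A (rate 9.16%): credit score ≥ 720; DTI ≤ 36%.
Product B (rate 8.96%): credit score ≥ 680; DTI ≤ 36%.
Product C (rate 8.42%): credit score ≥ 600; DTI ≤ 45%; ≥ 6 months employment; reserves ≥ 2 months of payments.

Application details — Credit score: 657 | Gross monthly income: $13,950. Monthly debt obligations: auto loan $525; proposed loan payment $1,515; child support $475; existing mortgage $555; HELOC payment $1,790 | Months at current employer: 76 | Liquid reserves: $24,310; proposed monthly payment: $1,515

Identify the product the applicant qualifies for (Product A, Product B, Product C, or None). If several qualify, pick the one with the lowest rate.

Product C

Total debts = (525 + 1,515 + 475 + 555 + 1,790) = 4,860; DTI = 4,860/13,950 = 34.8%.
Reserves = 24,310/1,515 = 16.0 months.
Product A: score 657 < 720; DTI 34.8% ≤ 36% → does not qualify.
Product B: score 657 < 680; DTI 34.8% ≤ 36% → does not qualify.
Product C: score 657 ≥ 600; DTI 34.8% ≤ 45%; employment 76 ≥ 6 mo; reserves 16.0 ≥ 2 mo → qualifies.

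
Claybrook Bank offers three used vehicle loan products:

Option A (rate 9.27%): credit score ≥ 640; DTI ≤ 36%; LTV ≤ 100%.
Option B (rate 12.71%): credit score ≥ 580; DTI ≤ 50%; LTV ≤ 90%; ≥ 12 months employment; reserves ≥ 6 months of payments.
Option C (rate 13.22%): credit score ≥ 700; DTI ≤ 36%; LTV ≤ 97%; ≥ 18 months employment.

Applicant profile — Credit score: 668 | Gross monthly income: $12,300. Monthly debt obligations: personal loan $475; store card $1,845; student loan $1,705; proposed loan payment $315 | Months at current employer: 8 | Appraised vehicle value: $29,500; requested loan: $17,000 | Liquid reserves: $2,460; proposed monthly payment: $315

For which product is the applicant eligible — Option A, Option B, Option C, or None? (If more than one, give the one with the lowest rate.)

Option A

Total debts = (475 + 1,845 + 1,705 + 315) = 4,340; DTI = 4,340/12,300 = 35.3%.
LTV = 17,000/29,500 = 57.6%.
Reserves = 2,460/315 = 7.8 months.
Option A: score 668 ≥ 640; DTI 35.3% ≤ 36%; LTV 57.6% ≤ 100% → qualifies.
Option B: score 668 ≥ 580; DTI 35.3% ≤ 50%; LTV 57.6% ≤ 90%; employment 8 < 12 mo; reserves 7.8 ≥ 6 mo → does not qualify.
Option C: score 668 < 700; DTI 35.3% ≤ 36%; LTV 57.6% ≤ 97%; employment 8 < 18 mo → does not qualify.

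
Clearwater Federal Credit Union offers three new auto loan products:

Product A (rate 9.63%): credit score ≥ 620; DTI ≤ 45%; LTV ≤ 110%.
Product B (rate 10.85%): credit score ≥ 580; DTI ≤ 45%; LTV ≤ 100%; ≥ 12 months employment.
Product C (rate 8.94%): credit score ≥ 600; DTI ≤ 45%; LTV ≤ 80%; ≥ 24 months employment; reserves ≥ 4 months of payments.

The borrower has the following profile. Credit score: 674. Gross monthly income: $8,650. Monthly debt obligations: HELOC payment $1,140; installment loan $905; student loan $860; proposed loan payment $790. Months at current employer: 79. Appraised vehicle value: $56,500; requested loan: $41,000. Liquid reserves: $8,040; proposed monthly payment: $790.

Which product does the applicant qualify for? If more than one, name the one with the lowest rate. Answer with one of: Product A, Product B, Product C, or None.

Total debts = (1,140 + 905 + 860 + 790) = 3,695; DTI = 3,695/8,650 = 42.7%.
LTV = 41,000/56,500 = 72.6%.
Reserves = 8,040/790 = 10.2 months.
Product A: score 674 ≥ 620; DTI 42.7% ≤ 45%; LTV 72.6% ≤ 110% → qualifies.
Product B: score 674 ≥ 580; DTI 42.7% ≤ 45%; LTV 72.6% ≤ 100%; employment 79 ≥ 12 mo → qualifies.
Product C: score 674 ≥ 600; DTI 42.7% ≤ 45%; LTV 72.6% ≤ 80%; employment 79 ≥ 24 mo; reserves 10.2 ≥ 4 mo → qualifies.
Qualifying: Product A, Product B, Product C. Lowest rate is 8.94% → Product C.

Product C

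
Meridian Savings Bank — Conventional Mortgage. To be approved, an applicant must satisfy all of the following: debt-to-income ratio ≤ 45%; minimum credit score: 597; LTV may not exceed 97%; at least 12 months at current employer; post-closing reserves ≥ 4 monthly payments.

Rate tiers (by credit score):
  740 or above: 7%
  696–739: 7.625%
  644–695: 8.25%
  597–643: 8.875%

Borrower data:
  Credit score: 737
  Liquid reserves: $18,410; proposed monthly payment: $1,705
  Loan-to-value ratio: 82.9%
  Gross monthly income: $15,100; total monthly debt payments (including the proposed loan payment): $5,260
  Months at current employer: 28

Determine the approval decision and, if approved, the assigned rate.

Credit score 737 ≥ 597 (meets minimum)
Employment 28 ≥ 12 months
DTI: 5,260 ÷ 15,100 = 34.8%, within the 45% cap
Reserves: 18,410 ÷ 1,705 = 10.8 months (meets 4-month minimum)
LTV 82.9% — within 97%
All requirements met. Score 737 falls in the 696–739 tier → 7.625%.

Approved at 7.625%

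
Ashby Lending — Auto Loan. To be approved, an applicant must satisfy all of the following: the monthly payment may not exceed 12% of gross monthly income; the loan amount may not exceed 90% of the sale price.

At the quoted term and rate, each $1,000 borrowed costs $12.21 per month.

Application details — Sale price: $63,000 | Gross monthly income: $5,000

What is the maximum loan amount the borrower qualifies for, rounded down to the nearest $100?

Payment cap: 12% × $5,000 = $600/month.
At $12.21 per $1,000, that supports 600/12.21 × 1,000 ≈ $49,140 → $49,100.
LTV cap: 90% × $63,000 = $56,700 → $56,700.
Binding constraint: payment-to-income.

$49,100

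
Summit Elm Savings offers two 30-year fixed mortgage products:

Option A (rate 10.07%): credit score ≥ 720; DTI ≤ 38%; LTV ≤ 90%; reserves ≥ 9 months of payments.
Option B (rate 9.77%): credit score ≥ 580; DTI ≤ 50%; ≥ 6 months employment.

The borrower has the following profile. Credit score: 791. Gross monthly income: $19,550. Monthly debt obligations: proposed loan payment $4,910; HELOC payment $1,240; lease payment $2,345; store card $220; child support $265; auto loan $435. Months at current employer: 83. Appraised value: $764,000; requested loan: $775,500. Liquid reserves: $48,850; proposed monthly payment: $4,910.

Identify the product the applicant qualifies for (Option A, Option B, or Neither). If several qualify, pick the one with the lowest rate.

Total debts = (4,910 + 1,240 + 2,345 + 220 + 265 + 435) = 9,415; DTI = 9,415/19,550 = 48.2%.
LTV = 775,500/764,000 = 101.5%.
Reserves = 48,850/4,910 = 9.9 months.
Option A: score 791 ≥ 720; DTI 48.2% > 38%; LTV 101.5% > 90%; reserves 9.9 ≥ 9 mo → does not qualify.
Option B: score 791 ≥ 580; DTI 48.2% ≤ 50%; employment 83 ≥ 6 mo → qualifies.

Option B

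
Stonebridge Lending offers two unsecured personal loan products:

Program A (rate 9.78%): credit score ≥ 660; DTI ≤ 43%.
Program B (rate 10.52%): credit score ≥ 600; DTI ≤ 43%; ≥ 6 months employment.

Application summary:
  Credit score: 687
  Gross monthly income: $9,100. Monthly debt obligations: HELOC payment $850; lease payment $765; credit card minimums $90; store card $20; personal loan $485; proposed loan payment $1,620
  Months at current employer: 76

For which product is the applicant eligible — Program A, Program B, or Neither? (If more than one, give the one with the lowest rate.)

Total debts = (850 + 765 + 90 + 20 + 485 + 1,620) = 3,830; DTI = 3,830/9,100 = 42.1%.
Program A: score 687 ≥ 660; DTI 42.1% ≤ 43% → qualifies.
Program B: score 687 ≥ 600; DTI 42.1% ≤ 43%; employment 76 ≥ 6 mo → qualifies.
Qualifying: Program A, Program B. Lowest rate is 9.78% → Program A.

Program A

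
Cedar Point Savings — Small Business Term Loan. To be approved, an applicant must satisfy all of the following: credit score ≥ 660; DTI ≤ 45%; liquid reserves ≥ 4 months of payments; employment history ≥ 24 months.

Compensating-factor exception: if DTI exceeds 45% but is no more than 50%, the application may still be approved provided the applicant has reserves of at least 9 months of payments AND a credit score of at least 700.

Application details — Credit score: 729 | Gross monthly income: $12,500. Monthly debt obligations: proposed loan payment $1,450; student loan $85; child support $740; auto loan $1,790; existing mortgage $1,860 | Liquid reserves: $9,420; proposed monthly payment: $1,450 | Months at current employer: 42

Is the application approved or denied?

Credit score 729 ≥ 660 (meets base)
Total debts = (1,450 + 85 + 740 + 1,790 + 1,860) = 5,925. DTI = 5,925/12,500 = 47.4% > 45% — standard DTI limit exceeded.
Reserves: 9,420 ÷ 1,450 = 6.5 months (meets 4-month minimum)
Employment 42 ≥ 24 months
47.4% falls in the override range (45%–50%), so the compensating-factor test applies.
Reserves 6.5 < 9 months; credit score 729 ≥ 700.
Compensating-factor requirement not fully met.

Denied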